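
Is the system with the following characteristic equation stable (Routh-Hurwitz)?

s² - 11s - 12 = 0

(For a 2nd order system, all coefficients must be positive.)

Coefficients: 1, -11, -12. b=-11, c=-12 not positive, so system is unstable.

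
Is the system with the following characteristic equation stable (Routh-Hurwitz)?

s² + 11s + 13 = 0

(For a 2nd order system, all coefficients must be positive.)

Coefficients: 1, 11, 13. All positive, so system is stable.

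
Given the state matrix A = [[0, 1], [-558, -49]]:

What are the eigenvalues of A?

det(A - λI) = λ² - (-49)λ + 558 = (λ - (-31))(λ - (-18)). Eigenvalues: -31, -18.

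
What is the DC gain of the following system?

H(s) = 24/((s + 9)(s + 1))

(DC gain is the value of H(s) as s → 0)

DC gain = H(0) = 24/(9 × 1) = 24/9 = 2.6667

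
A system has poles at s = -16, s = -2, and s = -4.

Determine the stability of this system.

All poles are in the left half-plane. System is stable.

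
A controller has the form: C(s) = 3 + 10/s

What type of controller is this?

This is a Proportional-Integral (PI) controller.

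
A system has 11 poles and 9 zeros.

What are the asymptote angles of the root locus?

n - m = 11 - 9 = 2. Angles: θk = (2k + 1)·180°/2 = 90°, 270°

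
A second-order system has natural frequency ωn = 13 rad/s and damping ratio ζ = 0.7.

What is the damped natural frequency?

ωd = ωn√(1 - ζ²) = 13√(1 - 0.7²) = 9.28 rad/s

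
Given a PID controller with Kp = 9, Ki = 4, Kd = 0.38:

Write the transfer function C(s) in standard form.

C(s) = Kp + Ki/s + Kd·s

Substituting values: C(s) = 9 + 4/s + 0.38s = (0.38s² + 9s + 4)/s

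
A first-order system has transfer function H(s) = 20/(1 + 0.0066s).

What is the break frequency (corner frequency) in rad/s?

Corner frequency = 1/τ = 1/0.0066 = 151.515 rad/s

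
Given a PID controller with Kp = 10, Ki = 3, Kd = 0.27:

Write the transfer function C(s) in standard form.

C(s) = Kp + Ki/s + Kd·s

Substituting values: C(s) = 10 + 3/s + 0.27s = (0.27s² + 10s + 3)/s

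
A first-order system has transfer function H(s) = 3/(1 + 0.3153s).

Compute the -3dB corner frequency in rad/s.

Corner frequency = 1/τ = 1/0.3153 = 3.172 rad/s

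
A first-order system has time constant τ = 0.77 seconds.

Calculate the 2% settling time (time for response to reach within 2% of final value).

For first-order system, 2% settling time ≈ 4τ = 4 × 0.77 = 3.08 s.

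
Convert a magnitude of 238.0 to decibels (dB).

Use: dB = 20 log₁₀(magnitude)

dB = 20 log₁₀(238.0) = 47.5 dB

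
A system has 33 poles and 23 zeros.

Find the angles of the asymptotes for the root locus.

n - m = 33 - 23 = 10. Angles: θk = (2k + 1)·180°/10 = 18°, 54°, 90°, 126°, 162°, 198°, 234°, 270°, 306°, 342°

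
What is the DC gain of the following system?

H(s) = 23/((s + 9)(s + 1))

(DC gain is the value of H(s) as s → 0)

DC gain = H(0) = 23/(9 × 1) = 23/9 = 2.5556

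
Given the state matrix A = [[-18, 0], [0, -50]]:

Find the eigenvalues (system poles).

For diagonal matrix, eigenvalues are diagonal entries: λ₁ = -18, λ₂ = -50.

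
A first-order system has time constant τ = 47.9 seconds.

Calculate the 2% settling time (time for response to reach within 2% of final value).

For first-order system, 2% settling time ≈ 4τ = 4 × 47.9 = 191.6 s.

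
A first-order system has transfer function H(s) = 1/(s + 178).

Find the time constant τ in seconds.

For H(s) = 1/(s + 1/τ), the pole is at -1/τ = -178, so τ = 1/178 = 0.0056 s.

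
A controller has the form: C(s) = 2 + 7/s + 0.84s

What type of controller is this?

This is a Proportional-Integral-Derivative (PID) controller.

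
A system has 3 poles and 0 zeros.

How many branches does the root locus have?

Root locus has n branches where n = number of poles = 3.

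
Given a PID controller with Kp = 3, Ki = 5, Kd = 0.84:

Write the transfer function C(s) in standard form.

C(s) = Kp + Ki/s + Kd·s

Substituting values: C(s) = 3 + 5/s + 0.84s = (0.84s² + 3s + 5)/s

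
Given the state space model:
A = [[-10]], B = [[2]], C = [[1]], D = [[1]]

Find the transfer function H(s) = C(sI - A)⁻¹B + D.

(sI - A)⁻¹ = 1/(s + 10). H(s) = 1×2/(s + 10) + 1 = (s + 12)/(s + 10).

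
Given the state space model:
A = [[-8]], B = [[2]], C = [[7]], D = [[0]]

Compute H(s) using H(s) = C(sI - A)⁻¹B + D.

(sI - A)⁻¹ = 1/(s + 8). H(s) = 7 × 2/(s + 8) + 0 = 14/(s + 8).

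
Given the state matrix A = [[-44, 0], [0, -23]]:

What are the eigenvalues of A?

For diagonal matrix, eigenvalues are diagonal entries: λ₁ = -44, λ₂ = -23.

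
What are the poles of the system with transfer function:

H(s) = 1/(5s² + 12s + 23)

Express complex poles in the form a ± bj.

Discriminant = 12² - 4×5×23 = 144 - 460 = -316 < 0, so the poles are a complex conjugate pair s = (-12 ± j√316)/(2×5). Real part = -12/(2×5) = -12/10 = -1.2; imaginary part = ±√316/(2×5) ≈ 1.7776. Poles: s = -1.2 ± 1.7776j.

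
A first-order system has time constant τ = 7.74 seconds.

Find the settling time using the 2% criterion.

For first-order system, 2% settling time ≈ 4τ = 4 × 7.74 = 30.96 s.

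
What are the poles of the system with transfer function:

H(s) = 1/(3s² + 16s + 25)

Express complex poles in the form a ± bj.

Discriminant = 16² - 4×3×25 = 256 - 300 = -44 < 0, so the poles are a complex conjugate pair s = (-16 ± j√44)/(2×3). Real part = -16/(2×3) = -16/6 ≈ -2.6667; imaginary part = ±√44/(2×3) ≈ 1.1055. Poles: s = -2.6667 ± 1.1055j.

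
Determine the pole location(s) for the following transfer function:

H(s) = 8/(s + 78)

Pole is where denominator = 0: s + 78 = 0, so s = -78.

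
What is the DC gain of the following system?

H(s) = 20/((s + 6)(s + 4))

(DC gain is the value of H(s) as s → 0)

DC gain = H(0) = 20/(6 × 4) = 20/24 = 0.8333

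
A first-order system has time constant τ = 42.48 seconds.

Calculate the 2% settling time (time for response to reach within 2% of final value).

For first-order system, 2% settling time ≈ 4τ = 4 × 42.48 = 169.92 s.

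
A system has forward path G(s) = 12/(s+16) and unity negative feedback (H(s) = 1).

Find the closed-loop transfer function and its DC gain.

T(s) = G/(1+GH) = [12/(s+16)] / [1 + 12/(s+16)] = 12/(s+16+12) = 12/(s+28). DC gain = 12/28 = 0.4286.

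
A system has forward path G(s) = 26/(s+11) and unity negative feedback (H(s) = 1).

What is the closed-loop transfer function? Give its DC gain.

T(s) = G/(1+GH) = [26/(s+11)] / [1 + 26/(s+11)] = 26/(s+11+26) = 26/(s+37). DC gain = 26/37 = 0.7027.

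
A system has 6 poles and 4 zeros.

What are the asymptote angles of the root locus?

n - m = 6 - 4 = 2. Angles: θk = (2k + 1)·180°/2 = 90°, 270°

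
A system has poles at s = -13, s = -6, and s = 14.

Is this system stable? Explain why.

Pole(s) at s = 14 are not in the left half-plane. System is unstable.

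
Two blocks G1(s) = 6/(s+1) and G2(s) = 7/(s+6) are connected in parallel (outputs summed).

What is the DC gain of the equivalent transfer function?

Parallel: G_eq = G1 + G2. DC gain = G1(0) + G2(0) = 6/1 + 7/6 = 6 + 1.1667 = 7.1667.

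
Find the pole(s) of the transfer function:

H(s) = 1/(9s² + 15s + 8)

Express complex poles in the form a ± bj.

Discriminant = 15² - 4×9×8 = 225 - 288 = -63 < 0, so the poles are a complex conjugate pair s = (-15 ± j√63)/(2×9). Real part = -15/(2×9) = -15/18 ≈ -0.8333; imaginary part = ±√63/(2×9) ≈ 0.4410. Poles: s = -0.8333 ± 0.4410j.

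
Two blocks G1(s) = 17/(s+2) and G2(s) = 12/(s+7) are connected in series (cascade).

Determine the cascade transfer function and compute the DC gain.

Series: multiply transfer functions. G_eq = 17/(s+2) × 12/(s+7) = 204/((s+2)(s+7)). DC gain = 204/(2×7) = 14.5714.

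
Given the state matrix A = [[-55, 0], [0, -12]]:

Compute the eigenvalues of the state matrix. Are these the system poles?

For diagonal matrix, eigenvalues are diagonal entries: λ₁ = -55, λ₂ = -12. Eigenvalues of A = system poles.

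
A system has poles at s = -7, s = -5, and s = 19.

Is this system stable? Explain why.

Pole(s) at s = 19 are not in the left half-plane. System is unstable.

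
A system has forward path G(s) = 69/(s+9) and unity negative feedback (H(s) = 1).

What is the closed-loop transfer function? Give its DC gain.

T(s) = G/(1+GH) = [69/(s+9)] / [1 + 69/(s+9)] = 69/(s+9+69) = 69/(s+78). DC gain = 69/78 = 0.8846.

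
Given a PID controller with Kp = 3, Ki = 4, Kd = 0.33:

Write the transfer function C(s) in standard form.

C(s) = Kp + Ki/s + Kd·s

Substituting values: C(s) = 3 + 4/s + 0.33s = (0.33s² + 3s + 4)/s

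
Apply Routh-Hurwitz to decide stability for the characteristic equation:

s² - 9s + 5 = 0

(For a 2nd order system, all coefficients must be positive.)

Coefficients: 1, -9, 5. b=-9 not positive, so system is unstable.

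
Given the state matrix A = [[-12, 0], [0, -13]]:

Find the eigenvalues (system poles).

For diagonal matrix, eigenvalues are diagonal entries: λ₁ = -12, λ₂ = -13.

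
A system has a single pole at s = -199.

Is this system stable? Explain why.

Pole at s = -199 is in the left half-plane. Stable.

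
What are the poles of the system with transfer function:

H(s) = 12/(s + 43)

Pole is where denominator = 0: s + 43 = 0, so s = -43.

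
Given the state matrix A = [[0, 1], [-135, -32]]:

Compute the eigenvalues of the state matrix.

det(A - λI) = λ² - (-32)λ + 135 = (λ - (-5))(λ - (-27)). Eigenvalues: -5, -27.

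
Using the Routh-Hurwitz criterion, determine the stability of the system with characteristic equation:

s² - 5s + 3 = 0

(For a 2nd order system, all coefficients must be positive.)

Coefficients: 1, -5, 3. b=-5 not positive, so system is unstable.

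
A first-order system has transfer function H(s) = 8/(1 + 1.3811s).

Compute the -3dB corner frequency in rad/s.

Corner frequency = 1/τ = 1/1.3811 = 0.724 rad/s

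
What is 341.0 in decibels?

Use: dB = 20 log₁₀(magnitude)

dB = 20 log₁₀(341.0) = 50.7 dB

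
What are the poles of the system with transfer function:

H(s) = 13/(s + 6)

Pole is where denominator = 0: s + 6 = 0, so s = -6.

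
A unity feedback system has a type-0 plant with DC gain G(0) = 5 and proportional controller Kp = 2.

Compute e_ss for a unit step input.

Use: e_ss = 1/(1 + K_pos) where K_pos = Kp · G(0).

K_pos = Kp · G(0) = 2 × 5 = 10. e_ss = 1/(1 + 10) = 0.0909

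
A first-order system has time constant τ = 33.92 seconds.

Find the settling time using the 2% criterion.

For first-order system, 2% settling time ≈ 4τ = 4 × 33.92 = 135.68 s.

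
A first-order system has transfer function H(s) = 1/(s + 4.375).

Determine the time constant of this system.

For H(s) = 1/(s + 1/τ), the pole is at -1/τ = -4.375, so τ = 1/4.375 = 0.2286 s.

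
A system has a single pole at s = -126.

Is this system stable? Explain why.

Pole at s = -126 is in the left half-plane. Stable.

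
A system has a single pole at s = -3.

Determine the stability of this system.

Pole at s = -3 is in the left half-plane. Stable.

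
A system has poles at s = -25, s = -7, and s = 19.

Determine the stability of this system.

Pole(s) at s = 19 are not in the left half-plane. System is unstable.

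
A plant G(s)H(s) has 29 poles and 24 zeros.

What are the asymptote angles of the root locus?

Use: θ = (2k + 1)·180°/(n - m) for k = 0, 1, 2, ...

n - m = 29 - 24 = 5. Angles: θk = (2k + 1)·180°/5 = 36°, 108°, 180°, 252°, 324°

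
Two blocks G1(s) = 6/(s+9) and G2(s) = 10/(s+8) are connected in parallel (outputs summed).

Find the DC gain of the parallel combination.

Parallel: G_eq = G1 + G2. DC gain = G1(0) + G2(0) = 6/9 + 10/8 = 0.6667 + 1.25 = 1.9167.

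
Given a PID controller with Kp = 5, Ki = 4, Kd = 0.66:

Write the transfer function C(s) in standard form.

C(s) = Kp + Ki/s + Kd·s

Substituting values: C(s) = 5 + 4/s + 0.66s = (0.66s² + 5s + 4)/s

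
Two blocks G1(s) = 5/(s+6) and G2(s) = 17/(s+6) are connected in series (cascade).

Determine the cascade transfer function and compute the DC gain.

Series: multiply transfer functions. G_eq = 5/(s+6) × 17/(s+6) = 85/((s+6)(s+6)). DC gain = 85/(6×6) = 2.3611.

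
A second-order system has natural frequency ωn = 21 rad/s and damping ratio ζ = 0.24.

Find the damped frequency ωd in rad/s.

ωd = ωn√(1 - ζ²) = 21√(1 - 0.24²) = 20.39 rad/s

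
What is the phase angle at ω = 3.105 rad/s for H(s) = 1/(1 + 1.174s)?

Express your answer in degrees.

Phase = -arctan(ωτ) = -arctan(3.105 × 1.174) = -74.7°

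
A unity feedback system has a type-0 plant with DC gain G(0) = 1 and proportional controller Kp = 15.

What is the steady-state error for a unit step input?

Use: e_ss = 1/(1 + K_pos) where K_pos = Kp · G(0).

K_pos = Kp · G(0) = 15 × 1 = 15. e_ss = 1/(1 + 15) = 0.0625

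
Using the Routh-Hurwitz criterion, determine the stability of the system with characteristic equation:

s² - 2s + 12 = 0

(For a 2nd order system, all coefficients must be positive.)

Coefficients: 1, -2, 12. b=-2 not positive, so system is unstable.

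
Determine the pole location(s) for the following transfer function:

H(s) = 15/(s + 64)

Pole is where denominator = 0: s + 64 = 0, so s = -64.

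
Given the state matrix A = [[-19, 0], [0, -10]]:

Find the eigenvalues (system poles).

For diagonal matrix, eigenvalues are diagonal entries: λ₁ = -19, λ₂ = -10.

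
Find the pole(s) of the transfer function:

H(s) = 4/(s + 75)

Pole is where denominator = 0: s + 75 = 0, so s = -75.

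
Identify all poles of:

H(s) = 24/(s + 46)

Pole is where denominator = 0: s + 46 = 0, so s = -46.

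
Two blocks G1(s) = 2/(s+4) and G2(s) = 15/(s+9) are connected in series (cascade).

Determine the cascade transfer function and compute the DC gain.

Series: multiply transfer functions. G_eq = 2/(s+4) × 15/(s+9) = 30/((s+4)(s+9)). DC gain = 30/(4×9) = 0.8333.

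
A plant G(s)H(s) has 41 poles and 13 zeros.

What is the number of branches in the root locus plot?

Root locus has n branches where n = number of poles = 41.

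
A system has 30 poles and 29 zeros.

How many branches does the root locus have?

Root locus has n branches where n = number of poles = 30.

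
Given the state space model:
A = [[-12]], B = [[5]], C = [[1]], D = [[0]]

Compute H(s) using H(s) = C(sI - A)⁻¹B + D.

(sI - A)⁻¹ = 1/(s + 12). H(s) = 1 × 5/(s + 12) + 0 = 5/(s + 12).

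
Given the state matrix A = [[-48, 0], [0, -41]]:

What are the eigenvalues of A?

For diagonal matrix, eigenvalues are diagonal entries: λ₁ = -48, λ₂ = -41.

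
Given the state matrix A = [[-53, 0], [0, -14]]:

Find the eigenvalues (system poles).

For diagonal matrix, eigenvalues are diagonal entries: λ₁ = -53, λ₂ = -14.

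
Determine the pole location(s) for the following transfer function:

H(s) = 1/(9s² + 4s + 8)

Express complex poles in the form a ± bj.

Discriminant = 4² - 4×9×8 = 16 - 288 = -272 < 0, so the poles are a complex conjugate pair s = (-4 ± j√272)/(2×9). Real part = -4/(2×9) = -4/18 ≈ -0.2222; imaginary part = ±√272/(2×9) ≈ 0.9162. Poles: s = -0.2222 ± 0.9162j.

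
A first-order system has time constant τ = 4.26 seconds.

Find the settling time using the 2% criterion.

For first-order system, 2% settling time ≈ 4τ = 4 × 4.26 = 17.04 s.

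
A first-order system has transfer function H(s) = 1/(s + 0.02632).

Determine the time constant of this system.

For H(s) = 1/(s + 1/τ), the pole is at -1/τ = -0.02632, so τ = 1/0.02632 = 37.99 s.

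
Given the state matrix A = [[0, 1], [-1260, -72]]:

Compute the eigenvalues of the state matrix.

det(A - λI) = λ² - (-72)λ + 1260 = (λ - (-42))(λ - (-30)). Eigenvalues: -42, -30.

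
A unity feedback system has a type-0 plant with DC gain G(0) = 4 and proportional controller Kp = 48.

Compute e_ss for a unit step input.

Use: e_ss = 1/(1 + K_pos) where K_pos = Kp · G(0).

K_pos = Kp · G(0) = 48 × 4 = 192. e_ss = 1/(1 + 192) = 0.0052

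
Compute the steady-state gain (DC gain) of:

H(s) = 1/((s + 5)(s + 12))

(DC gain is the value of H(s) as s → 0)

DC gain = H(0) = 1/(5 × 12) = 1/60 = 0.0167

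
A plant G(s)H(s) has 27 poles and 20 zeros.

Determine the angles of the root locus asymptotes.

n - m = 27 - 20 = 7. Angles: θk = (2k + 1)·180°/7 = 25.71°, 77.14°, 128.57°, 180°, 231.43°, 282.86°, 334.29°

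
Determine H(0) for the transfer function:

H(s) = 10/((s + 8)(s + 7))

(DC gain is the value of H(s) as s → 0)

DC gain = H(0) = 10/(8 × 7) = 10/56 = 0.1786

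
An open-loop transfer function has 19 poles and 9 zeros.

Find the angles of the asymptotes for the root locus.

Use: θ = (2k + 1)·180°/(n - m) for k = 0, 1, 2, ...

n - m = 19 - 9 = 10. Angles: θk = (2k + 1)·180°/10 = 18°, 54°, 90°, 126°, 162°, 198°, 234°, 270°, 306°, 342°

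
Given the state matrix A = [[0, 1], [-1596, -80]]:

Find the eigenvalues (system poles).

det(A - λI) = λ² - (-80)λ + 1596 = (λ - (-38))(λ - (-42)). Eigenvalues: -38, -42.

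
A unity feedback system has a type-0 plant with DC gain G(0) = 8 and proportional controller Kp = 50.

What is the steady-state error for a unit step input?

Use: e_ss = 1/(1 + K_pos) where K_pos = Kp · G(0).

K_pos = Kp · G(0) = 50 × 8 = 400. e_ss = 1/(1 + 400) = 0.0025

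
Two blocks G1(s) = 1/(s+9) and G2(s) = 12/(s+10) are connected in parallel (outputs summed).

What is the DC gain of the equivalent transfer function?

Parallel: G_eq = G1 + G2. DC gain = G1(0) + G2(0) = 1/9 + 12/10 = 0.1111 + 1.2 = 1.3111.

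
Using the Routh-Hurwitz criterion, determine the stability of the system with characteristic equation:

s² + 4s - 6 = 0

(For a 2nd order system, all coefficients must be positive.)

Coefficients: 1, 4, -6. c=-6 not positive, so system is unstable.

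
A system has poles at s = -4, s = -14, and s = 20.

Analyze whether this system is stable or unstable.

Pole(s) at s = 20 are not in the left half-plane. System is unstable.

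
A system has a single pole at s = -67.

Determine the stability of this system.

Pole at s = -67 is in the left half-plane. Stable.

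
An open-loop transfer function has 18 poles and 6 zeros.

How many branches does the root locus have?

Root locus has n branches where n = number of poles = 18.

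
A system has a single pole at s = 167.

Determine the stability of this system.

Pole at s = 167 is in the right half-plane. Unstable.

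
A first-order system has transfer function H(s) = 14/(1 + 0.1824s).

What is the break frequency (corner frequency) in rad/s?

Corner frequency = 1/τ = 1/0.1824 = 5.482 rad/s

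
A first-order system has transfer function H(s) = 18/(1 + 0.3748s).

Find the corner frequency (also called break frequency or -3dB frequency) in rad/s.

Corner frequency = 1/τ = 1/0.3748 = 2.668 rad/s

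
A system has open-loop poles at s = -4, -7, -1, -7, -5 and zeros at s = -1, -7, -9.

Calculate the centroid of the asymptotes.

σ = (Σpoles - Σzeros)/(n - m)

σ = (Σpoles - Σzeros)/(n - m) = (-24 - (-17))/(5 - 3) = -7/2 = -3.5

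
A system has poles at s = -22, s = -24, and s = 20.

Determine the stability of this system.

Pole(s) at s = 20 are not in the left half-plane. System is unstable.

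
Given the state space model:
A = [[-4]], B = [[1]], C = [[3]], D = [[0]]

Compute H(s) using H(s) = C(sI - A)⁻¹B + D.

(sI - A)⁻¹ = 1/(s + 4). H(s) = 3 × 1/(s + 4) + 0 = 3/(s + 4).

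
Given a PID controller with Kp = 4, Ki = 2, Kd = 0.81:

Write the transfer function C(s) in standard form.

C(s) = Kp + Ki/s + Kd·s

Substituting values: C(s) = 4 + 2/s + 0.81s = (0.81s² + 4s + 2)/s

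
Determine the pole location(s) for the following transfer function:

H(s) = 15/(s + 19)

Pole is where denominator = 0: s + 19 = 0, so s = -19.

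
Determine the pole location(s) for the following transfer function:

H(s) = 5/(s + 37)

Pole is where denominator = 0: s + 37 = 0, so s = -37.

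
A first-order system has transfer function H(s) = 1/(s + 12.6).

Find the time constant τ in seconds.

For H(s) = 1/(s + 1/τ), the pole is at -1/τ = -12.6, so τ = 1/12.6 = 0.0794 s.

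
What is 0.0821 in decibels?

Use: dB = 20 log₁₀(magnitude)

dB = 20 log₁₀(0.0821) = -21.7 dB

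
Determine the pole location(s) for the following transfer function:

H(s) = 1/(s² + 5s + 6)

Discriminant = 5² - 4×1×6 = 25 - 24 = 1 > 0, so two distinct real poles. Using quadratic formula: s = (-5 ± √1)/(2×1) = (-5 ± √1)/2, with √1 = 1. s₁ = -4/2 = -2, s₂ = -6/2 = -3. Poles: s₁ = -2, s₂ = -3.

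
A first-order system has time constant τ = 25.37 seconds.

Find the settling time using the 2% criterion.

For first-order system, 2% settling time ≈ 4τ = 4 × 25.37 = 101.48 s.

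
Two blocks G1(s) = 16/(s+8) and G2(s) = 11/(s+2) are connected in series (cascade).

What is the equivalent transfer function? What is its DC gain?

Series: multiply transfer functions. G_eq = 16/(s+8) × 11/(s+2) = 176/((s+8)(s+2)). DC gain = 176/(8×2) = 11.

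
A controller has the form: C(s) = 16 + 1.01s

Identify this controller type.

This is a Proportional-Derivative (PD) controller.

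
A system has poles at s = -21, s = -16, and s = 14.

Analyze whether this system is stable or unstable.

Pole(s) at s = 14 are not in the left half-plane. System is unstable.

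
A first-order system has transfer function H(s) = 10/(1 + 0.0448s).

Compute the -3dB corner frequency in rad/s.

Corner frequency = 1/τ = 1/0.0448 = 22.321 rad/s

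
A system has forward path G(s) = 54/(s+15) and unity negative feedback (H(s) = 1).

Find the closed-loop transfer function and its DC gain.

T(s) = G/(1+GH) = [54/(s+15)] / [1 + 54/(s+15)] = 54/(s+15+54) = 54/(s+69). DC gain = 54/69 = 0.7826.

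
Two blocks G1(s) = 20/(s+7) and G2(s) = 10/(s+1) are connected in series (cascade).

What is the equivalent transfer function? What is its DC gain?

Series: multiply transfer functions. G_eq = 20/(s+7) × 10/(s+1) = 200/((s+7)(s+1)). DC gain = 200/(7×1) = 28.5714.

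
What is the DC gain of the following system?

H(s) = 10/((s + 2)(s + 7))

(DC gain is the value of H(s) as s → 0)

DC gain = H(0) = 10/(2 × 7) = 10/14 = 0.7143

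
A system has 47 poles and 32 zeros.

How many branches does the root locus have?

Root locus has n branches where n = number of poles = 47.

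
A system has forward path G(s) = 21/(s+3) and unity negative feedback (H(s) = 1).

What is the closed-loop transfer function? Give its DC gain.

T(s) = G/(1+GH) = [21/(s+3)] / [1 + 21/(s+3)] = 21/(s+3+21) = 21/(s+24). DC gain = 21/24 = 0.875.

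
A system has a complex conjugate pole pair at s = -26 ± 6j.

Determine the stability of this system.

Real part of poles is -26 (< 0, left half-plane). Stable.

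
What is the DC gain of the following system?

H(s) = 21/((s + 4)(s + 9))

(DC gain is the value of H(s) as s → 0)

DC gain = H(0) = 21/(4 × 9) = 21/36 = 0.5833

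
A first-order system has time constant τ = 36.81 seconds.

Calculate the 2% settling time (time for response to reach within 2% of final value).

For first-order system, 2% settling time ≈ 4τ = 4 × 36.81 = 147.24 s.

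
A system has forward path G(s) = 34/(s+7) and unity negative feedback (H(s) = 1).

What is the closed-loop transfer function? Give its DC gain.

T(s) = G/(1+GH) = [34/(s+7)] / [1 + 34/(s+7)] = 34/(s+7+34) = 34/(s+41). DC gain = 34/41 = 0.8293.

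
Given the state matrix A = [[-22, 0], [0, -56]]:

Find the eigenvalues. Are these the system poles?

For diagonal matrix, eigenvalues are diagonal entries: λ₁ = -22, λ₂ = -56. Eigenvalues of A = system poles.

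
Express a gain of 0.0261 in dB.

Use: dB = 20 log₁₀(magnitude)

dB = 20 log₁₀(0.0261) = -31.7 dB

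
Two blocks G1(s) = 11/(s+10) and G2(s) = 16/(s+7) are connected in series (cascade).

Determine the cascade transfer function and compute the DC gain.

Series: multiply transfer functions. G_eq = 11/(s+10) × 16/(s+7) = 176/((s+10)(s+7)). DC gain = 176/(10×7) = 2.5143.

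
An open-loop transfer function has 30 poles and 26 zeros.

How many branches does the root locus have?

Root locus has n branches where n = number of poles = 30.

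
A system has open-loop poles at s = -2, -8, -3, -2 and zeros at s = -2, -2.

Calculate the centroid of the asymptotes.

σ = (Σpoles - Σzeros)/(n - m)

σ = (Σpoles - Σzeros)/(n - m) = (-15 - (-4))/(4 - 2) = -11/2 = -5.5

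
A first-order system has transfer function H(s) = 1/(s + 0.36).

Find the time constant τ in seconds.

For H(s) = 1/(s + 1/τ), the pole is at -1/τ = -0.36, so τ = 1/0.36 = 2.7778 s.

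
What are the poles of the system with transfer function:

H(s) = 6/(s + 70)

Pole is where denominator = 0: s + 70 = 0, so s = -70.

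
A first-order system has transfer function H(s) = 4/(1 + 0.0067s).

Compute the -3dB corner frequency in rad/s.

Corner frequency = 1/τ = 1/0.0067 = 149.254 rad/s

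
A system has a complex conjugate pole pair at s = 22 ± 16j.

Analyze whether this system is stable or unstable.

Real part of poles is 22 (> 0, right half-plane). Unstable.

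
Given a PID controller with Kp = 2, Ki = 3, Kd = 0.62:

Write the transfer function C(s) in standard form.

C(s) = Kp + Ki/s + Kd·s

Substituting values: C(s) = 2 + 3/s + 0.62s = (0.62s² + 2s + 3)/s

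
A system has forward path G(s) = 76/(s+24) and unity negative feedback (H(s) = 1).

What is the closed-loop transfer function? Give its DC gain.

T(s) = G/(1+GH) = [76/(s+24)] / [1 + 76/(s+24)] = 76/(s+24+76) = 76/(s+100). DC gain = 76/100 = 0.76.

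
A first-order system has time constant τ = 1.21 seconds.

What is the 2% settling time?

For first-order system, 2% settling time ≈ 4τ = 4 × 1.21 = 4.84 s.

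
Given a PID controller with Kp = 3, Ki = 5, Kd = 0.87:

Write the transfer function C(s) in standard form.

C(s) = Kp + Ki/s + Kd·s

Substituting values: C(s) = 3 + 5/s + 0.87s = (0.87s² + 3s + 5)/s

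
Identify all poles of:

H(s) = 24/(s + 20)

Pole is where denominator = 0: s + 20 = 0, so s = -20.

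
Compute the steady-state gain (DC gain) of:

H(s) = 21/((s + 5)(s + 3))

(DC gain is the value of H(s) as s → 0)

DC gain = H(0) = 21/(5 × 3) = 21/15 = 1.4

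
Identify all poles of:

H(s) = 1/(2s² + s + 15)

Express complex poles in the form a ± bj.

Discriminant = 1² - 4×2×15 = 1 - 120 = -119 < 0, so the poles are a complex conjugate pair s = (-1 ± j√119)/(2×2). Real part = -1/(2×2) = -1/4 = -0.25; imaginary part = ±√119/(2×2) ≈ 2.7272. Poles: s = -0.25 ± 2.7272j.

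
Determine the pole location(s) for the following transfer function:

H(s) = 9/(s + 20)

Pole is where denominator = 0: s + 20 = 0, so s = -20.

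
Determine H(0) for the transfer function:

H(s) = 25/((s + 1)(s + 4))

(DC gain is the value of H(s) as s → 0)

DC gain = H(0) = 25/(1 × 4) = 25/4 = 6.25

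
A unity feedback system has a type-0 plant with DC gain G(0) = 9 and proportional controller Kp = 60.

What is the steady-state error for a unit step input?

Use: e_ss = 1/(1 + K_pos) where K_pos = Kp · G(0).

K_pos = Kp · G(0) = 60 × 9 = 540. e_ss = 1/(1 + 540) = 0.0018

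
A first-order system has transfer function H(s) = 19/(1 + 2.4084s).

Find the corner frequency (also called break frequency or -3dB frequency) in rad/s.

Corner frequency = 1/τ = 1/2.4084 = 0.415 rad/s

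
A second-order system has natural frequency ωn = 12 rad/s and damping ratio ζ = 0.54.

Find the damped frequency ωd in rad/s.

ωd = ωn√(1 - ζ²) = 12√(1 - 0.54²) = 10.1 rad/s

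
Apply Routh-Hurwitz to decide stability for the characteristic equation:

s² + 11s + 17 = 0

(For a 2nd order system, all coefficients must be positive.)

Coefficients: 1, 11, 17. All positive, so system is stable.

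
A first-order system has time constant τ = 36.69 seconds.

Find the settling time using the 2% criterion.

For first-order system, 2% settling time ≈ 4τ = 4 × 36.69 = 146.76 s.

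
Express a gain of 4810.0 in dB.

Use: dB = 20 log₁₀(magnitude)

dB = 20 log₁₀(4810.0) = 73.6 dB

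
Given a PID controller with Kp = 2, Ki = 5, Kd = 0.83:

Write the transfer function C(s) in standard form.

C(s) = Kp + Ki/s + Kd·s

Substituting values: C(s) = 2 + 5/s + 0.83s = (0.83s² + 2s + 5)/s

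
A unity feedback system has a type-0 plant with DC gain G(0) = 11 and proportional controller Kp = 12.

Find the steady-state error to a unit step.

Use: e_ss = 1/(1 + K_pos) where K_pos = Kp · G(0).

K_pos = Kp · G(0) = 12 × 11 = 132. e_ss = 1/(1 + 132) = 0.0075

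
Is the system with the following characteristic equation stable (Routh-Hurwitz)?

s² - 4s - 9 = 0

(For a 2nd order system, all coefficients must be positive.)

Coefficients: 1, -4, -9. b=-4, c=-9 not positive, so system is unstable.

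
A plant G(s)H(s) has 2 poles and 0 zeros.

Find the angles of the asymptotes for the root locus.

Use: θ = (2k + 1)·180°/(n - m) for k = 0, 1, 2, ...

n - m = 2 - 0 = 2. Angles: θk = (2k + 1)·180°/2 = 90°, 270°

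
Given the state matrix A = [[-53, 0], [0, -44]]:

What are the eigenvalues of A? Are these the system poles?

For diagonal matrix, eigenvalues are diagonal entries: λ₁ = -53, λ₂ = -44. Eigenvalues of A = system poles.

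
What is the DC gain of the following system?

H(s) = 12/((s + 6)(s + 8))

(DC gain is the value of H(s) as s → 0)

DC gain = H(0) = 12/(6 × 8) = 12/48 = 0.25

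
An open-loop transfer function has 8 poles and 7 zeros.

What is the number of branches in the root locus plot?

Root locus has n branches where n = number of poles = 8.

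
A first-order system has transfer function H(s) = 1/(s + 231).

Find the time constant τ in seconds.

For H(s) = 1/(s + 1/τ), the pole is at -1/τ = -231, so τ = 1/231 = 0.0043 s.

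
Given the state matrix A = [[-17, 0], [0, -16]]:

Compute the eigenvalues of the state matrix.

For diagonal matrix, eigenvalues are diagonal entries: λ₁ = -17, λ₂ = -16.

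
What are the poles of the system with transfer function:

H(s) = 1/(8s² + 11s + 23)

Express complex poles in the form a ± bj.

Discriminant = 11² - 4×8×23 = 121 - 736 = -615 < 0, so the poles are a complex conjugate pair s = (-11 ± j√615)/(2×8). Real part = -11/(2×8) = -11/16 = -0.6875; imaginary part = ±√615/(2×8) ≈ 1.5499. Poles: s = -0.6875 ± 1.5499j.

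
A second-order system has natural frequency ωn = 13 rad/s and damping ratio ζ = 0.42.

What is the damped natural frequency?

ωd = ωn√(1 - ζ²) = 13√(1 - 0.42²) = 11.8 rad/s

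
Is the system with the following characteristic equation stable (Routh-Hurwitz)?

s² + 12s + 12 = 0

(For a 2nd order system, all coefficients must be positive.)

Coefficients: 1, 12, 12. All positive, so system is stable.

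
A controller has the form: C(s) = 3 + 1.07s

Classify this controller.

This is a Proportional-Derivative (PD) controller.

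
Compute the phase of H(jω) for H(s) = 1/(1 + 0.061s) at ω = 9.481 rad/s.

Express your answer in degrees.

Phase = -arctan(ωτ) = -arctan(9.481 × 0.061) = -30.0°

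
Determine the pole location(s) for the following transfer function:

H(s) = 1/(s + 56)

Pole is where denominator = 0: s + 56 = 0, so s = -56.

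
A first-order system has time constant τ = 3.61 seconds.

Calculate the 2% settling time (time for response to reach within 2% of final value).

For first-order system, 2% settling time ≈ 4τ = 4 × 3.61 = 14.44 s.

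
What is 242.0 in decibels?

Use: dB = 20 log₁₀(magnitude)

dB = 20 log₁₀(242.0) = 47.7 dB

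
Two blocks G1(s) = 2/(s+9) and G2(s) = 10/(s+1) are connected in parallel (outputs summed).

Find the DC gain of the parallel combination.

Parallel: G_eq = G1 + G2. DC gain = G1(0) + G2(0) = 2/9 + 10/1 = 0.2222 + 10 = 10.2222.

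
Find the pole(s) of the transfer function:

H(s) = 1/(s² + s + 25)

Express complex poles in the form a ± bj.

Discriminant = 1² - 4×1×25 = 1 - 100 = -99 < 0, so the poles are a complex conjugate pair s = (-1 ± j√99)/(2×1). Real part = -1/(2×1) = -1/2 = -0.5; imaginary part = ±√99/(2×1) ≈ 4.9749. Poles: s = -0.5 ± 4.9749j.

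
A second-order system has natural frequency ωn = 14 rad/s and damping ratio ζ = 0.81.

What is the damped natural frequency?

ωd = ωn√(1 - ζ²) = 14√(1 - 0.81²) = 8.21 rad/s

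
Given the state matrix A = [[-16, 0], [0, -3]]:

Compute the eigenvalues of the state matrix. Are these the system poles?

For diagonal matrix, eigenvalues are diagonal entries: λ₁ = -16, λ₂ = -3. Eigenvalues of A = system poles.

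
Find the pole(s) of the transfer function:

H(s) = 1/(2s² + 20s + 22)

Discriminant = 20² - 4×2×22 = 400 - 176 = 224 > 0, so two distinct real poles. Using quadratic formula: s = (-20 ± √224)/(2×2) = (-20 ± √224)/4, with √224 ≈ 14.9666. s₁ ≈ -1.2583, s₂ ≈ -8.7417. Poles: s₁ = -1.2583, s₂ = -8.7417.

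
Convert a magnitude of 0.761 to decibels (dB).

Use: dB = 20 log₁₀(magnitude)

dB = 20 log₁₀(0.761) = -2.4 dB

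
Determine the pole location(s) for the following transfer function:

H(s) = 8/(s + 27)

Pole is where denominator = 0: s + 27 = 0, so s = -27.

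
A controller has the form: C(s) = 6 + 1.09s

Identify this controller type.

This is a Proportional-Derivative (PD) controller.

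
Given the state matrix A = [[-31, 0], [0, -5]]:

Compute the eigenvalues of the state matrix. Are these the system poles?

For diagonal matrix, eigenvalues are diagonal entries: λ₁ = -31, λ₂ = -5. Eigenvalues of A = system poles.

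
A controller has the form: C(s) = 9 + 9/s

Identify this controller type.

This is a Proportional-Integral (PI) controller.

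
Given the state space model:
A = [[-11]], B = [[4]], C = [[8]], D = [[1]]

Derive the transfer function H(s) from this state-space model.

(sI - A)⁻¹ = 1/(s + 11). H(s) = 8×4/(s + 11) + 1 = (s + 43)/(s + 11).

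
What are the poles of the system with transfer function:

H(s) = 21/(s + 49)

Pole is where denominator = 0: s + 49 = 0, so s = -49.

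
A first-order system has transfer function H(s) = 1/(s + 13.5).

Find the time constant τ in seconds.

For H(s) = 1/(s + 1/τ), the pole is at -1/τ = -13.5, so τ = 1/13.5 = 0.0741 s.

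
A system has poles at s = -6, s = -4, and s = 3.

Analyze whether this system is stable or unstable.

Pole(s) at s = 3 are not in the left half-plane. System is unstable.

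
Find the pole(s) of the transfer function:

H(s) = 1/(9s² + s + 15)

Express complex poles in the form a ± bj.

Discriminant = 1² - 4×9×15 = 1 - 540 = -539 < 0, so the poles are a complex conjugate pair s = (-1 ± j√539)/(2×9). Real part = -1/(2×9) = -1/18 ≈ -0.0556; imaginary part = ±√539/(2×9) ≈ 1.2898. Poles: s = -0.0556 ± 1.2898j.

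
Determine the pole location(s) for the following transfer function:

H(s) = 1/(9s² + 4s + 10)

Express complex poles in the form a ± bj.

Discriminant = 4² - 4×9×10 = 16 - 360 = -344 < 0, so the poles are a complex conjugate pair s = (-4 ± j√344)/(2×9). Real part = -4/(2×9) = -4/18 ≈ -0.2222; imaginary part = ±√344/(2×9) ≈ 1.0304. Poles: s = -0.2222 ± 1.0304j.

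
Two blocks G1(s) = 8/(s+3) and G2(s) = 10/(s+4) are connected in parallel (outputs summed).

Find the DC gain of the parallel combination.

Parallel: G_eq = G1 + G2. DC gain = G1(0) + G2(0) = 8/3 + 10/4 = 2.6667 + 2.5 = 5.1667.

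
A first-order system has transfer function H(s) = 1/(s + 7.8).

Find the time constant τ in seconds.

For H(s) = 1/(s + 1/τ), the pole is at -1/τ = -7.8, so τ = 1/7.8 = 0.1282 s.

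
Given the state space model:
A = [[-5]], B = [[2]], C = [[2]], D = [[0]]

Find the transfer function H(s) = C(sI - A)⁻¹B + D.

(sI - A)⁻¹ = 1/(s + 5). H(s) = 2 × 2/(s + 5) + 0 = 4/(s + 5).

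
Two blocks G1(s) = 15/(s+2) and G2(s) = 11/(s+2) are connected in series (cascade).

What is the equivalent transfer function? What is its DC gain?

Series: multiply transfer functions. G_eq = 15/(s+2) × 11/(s+2) = 165/((s+2)(s+2)). DC gain = 165/(2×2) = 41.25.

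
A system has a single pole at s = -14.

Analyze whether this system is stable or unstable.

Pole at s = -14 is in the left half-plane. Stable.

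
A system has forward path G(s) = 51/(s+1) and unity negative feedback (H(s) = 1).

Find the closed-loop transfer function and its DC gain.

T(s) = G/(1+GH) = [51/(s+1)] / [1 + 51/(s+1)] = 51/(s+1+51) = 51/(s+52). DC gain = 51/52 = 0.9808.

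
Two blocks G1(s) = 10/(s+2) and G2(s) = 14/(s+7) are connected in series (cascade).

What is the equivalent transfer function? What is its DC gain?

Series: multiply transfer functions. G_eq = 10/(s+2) × 14/(s+7) = 140/((s+2)(s+7)). DC gain = 140/(2×7) = 10.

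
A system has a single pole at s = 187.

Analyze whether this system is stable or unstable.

Pole at s = 187 is in the right half-plane. Unstable.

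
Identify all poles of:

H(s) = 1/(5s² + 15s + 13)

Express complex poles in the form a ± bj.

Discriminant = 15² - 4×5×13 = 225 - 260 = -35 < 0, so the poles are a complex conjugate pair s = (-15 ± j√35)/(2×5). Real part = -15/(2×5) = -15/10 = -1.5; imaginary part = ±√35/(2×5) ≈ 0.5916. Poles: s = -1.5 ± 0.5916j.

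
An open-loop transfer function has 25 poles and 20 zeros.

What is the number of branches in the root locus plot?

Root locus has n branches where n = number of poles = 25.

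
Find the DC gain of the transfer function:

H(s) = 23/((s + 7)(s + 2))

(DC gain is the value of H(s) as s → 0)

DC gain = H(0) = 23/(7 × 2) = 23/14 = 1.6429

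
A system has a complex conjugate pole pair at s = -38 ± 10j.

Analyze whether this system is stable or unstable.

Real part of poles is -38 (< 0, left half-plane). Stable.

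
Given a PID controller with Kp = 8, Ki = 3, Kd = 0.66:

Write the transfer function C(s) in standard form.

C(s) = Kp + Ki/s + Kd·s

Substituting values: C(s) = 8 + 3/s + 0.66s = (0.66s² + 8s + 3)/s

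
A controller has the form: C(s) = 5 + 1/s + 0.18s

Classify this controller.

This is a Proportional-Integral-Derivative (PID) controller.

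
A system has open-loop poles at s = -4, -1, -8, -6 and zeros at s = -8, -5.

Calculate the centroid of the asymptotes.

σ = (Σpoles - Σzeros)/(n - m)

σ = (Σpoles - Σzeros)/(n - m) = (-19 - (-13))/(4 - 2) = -6/2 = -3.0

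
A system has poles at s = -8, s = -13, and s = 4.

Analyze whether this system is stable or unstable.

Pole(s) at s = 4 are not in the left half-plane. System is unstable.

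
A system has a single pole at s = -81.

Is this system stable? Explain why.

Pole at s = -81 is in the left half-plane. Stable.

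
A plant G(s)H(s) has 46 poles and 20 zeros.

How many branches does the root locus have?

Root locus has n branches where n = number of poles = 46.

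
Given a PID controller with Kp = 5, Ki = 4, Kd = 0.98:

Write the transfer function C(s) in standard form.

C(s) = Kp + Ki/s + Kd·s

Substituting values: C(s) = 5 + 4/s + 0.98s = (0.98s² + 5s + 4)/s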